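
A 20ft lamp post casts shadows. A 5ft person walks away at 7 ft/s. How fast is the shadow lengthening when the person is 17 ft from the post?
7/3 ft/s

By similar triangles: 20/(x+s) = 5/s
Solving: s = 5x/15
ds/dt = 5/15 · dx/dt = 1/3 · 7 = 7/3 ft/s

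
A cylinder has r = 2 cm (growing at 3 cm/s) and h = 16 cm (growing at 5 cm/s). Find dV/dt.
212π cm³/s

V = πr²h
dV/dt = 2πrh·dr/dt + πr²·dh/dt
= 2π(2)(16)(3) + π(2)²(5)
= 212π cm³/s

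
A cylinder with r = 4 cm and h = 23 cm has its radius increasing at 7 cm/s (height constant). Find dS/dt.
434π cm²/s

S = 2πrh + 2πr² (lateral + bases)
dS/dt = (2πh + 4πr)·dr/dt = (2π·23 + 4π·4)·7
= 434π cm²/s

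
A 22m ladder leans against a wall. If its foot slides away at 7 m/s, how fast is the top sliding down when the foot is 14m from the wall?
49√2/12 ≈ 5.775 m/s

x² + y² = 22²
2x·dx/dt + 2y·dy/dt = 0
dy/dt = -x/y · dx/dt = -14/(12√2) · 7 = -49√2/12 m/s
The top is descending at 49√2/12 ≈ 5.775 m/s.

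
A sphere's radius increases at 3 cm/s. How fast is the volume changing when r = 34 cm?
13872π cm³/s

V = (4/3)πr³
dV/dt = dV/dr · dr/dt = 4πr² · 3
At r = 34: dV/dt = 13872π cm³/s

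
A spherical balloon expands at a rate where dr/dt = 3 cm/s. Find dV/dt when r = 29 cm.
10092π cm³/s

V = (4/3)πr³
dV/dt = dV/dr · dr/dt = 4πr² · 3
At r = 29: dV/dt = 10092π cm³/s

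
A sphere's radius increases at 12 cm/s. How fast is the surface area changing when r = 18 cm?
1728π cm²/s

S = 4πr²
dS/dt = dS/dr · dr/dt = 8πr · 12
At r = 18: dS/dt = 1728π cm²/s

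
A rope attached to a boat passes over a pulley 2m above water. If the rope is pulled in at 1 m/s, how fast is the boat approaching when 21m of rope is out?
21√437/437 ≈ 1.005 m/s

rope² = x² + 2²
x = √(21² - 2²) = √437
dx/dt = (rope/x) · d(rope)/dt = (21/√437) · (-1) = -21√437/437 m/s
The boat approaches at 21√437/437 ≈ 1.005 m/s.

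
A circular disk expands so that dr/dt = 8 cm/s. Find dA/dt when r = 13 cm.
208π cm²/s

A = πr²
dA/dt = 2πr · dr/dt = 2π(13)(8) = 208π cm²/s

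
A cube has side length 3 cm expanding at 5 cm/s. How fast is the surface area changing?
180 cm²/s

A = 6s²
dA/dt = 12s · ds/dt = 12·3·5 = 180 cm²/s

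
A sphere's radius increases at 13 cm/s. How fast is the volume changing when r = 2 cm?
208π cm³/s

V = (4/3)πr³
dV/dt = dV/dr · dr/dt = 4πr² · 13
At r = 2: dV/dt = 208π cm³/s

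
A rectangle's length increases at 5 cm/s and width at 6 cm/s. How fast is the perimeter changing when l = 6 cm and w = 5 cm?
22 cm/s

P = 2(l + w)
dP/dt = 2(dl/dt + dw/dt) = 2(5 + 6) = 22 cm/s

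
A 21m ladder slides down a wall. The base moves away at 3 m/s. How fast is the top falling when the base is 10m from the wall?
30√341/341 ≈ 1.625 m/s

x² + y² = 21²
2x·dx/dt + 2y·dy/dt = 0
dy/dt = -x/y · dx/dt = -10/√341 · 3 = -30√341/341 m/s
The top is descending at 30√341/341 ≈ 1.625 m/s.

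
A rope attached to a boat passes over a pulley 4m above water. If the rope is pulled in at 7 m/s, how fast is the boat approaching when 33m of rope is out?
231√1073/1073 ≈ 7.052 m/s

rope² = x² + 4²
x = √(33² - 4²) = √1073
dx/dt = (rope/x) · d(rope)/dt = (33/√1073) · (-7) = -231√1073/1073 m/s
The boat approaches at 231√1073/1073 ≈ 7.052 m/s.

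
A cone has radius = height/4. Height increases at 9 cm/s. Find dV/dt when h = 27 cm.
6561π/16 cm³/s

V = (1/3)π(h/4)²h = πh³/48
dV/dt = πh²/16 · 9
At h = 27: dV/dt = 6561π/16 cm³/s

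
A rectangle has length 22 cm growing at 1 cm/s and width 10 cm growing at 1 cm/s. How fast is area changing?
32 cm²/s

A = lw
dA/dt = w·dl/dt + l·dw/dt = 10·1 + 22·1 = 32 cm²/s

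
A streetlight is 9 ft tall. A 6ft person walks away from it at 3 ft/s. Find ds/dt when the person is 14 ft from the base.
6 ft/s

By similar triangles: 9/(x+s) = 6/s
Solving: s = 6x/3
ds/dt = 6/3 · dx/dt = 2 · 3 = 6 ft/s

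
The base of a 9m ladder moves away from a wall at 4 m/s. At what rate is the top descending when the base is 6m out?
8√5/5 ≈ 3.578 m/s

x² + y² = 9²
2x·dx/dt + 2y·dy/dt = 0
dy/dt = -x/y · dx/dt = -6/(3√5) · 4 = -8√5/5 m/s
The top is descending at 8√5/5 ≈ 3.578 m/s.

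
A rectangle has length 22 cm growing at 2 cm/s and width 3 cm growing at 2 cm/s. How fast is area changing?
50 cm²/s

A = lw
dA/dt = w·dl/dt + l·dw/dt = 3·2 + 22·2 = 50 cm²/s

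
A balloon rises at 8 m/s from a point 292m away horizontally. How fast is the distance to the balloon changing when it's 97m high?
776√94673/94673 ≈ 2.522 m/s

z² = 292² + y²
z = √(292² + 97²) = √94673
dz/dt = y/z · dy/dt = 97/√94673 · 8 = 776√94673/94673 ≈ 2.522 m/s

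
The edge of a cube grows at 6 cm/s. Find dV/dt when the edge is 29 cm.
15138 cm³/s

V = s³
dV/dt = 3s² · ds/dt = 3·29²·6 = 15138 cm³/s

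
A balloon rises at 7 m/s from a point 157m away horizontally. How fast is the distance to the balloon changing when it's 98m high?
686√34253/34253 ≈ 3.707 m/s

z² = 157² + y²
z = √(157² + 98²) = √34253
dz/dt = y/z · dy/dt = 98/√34253 · 7 = 686√34253/34253 ≈ 3.707 m/s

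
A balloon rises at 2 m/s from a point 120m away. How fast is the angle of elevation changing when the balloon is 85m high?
0.011098 rad/s

tan(θ) = y/120
sec²(θ) · dθ/dt = (1/120) · dy/dt
dθ/dt = cos²(θ)/120 · 2 = 120/(120² + 85²) · 2
dθ/dt = 0.011098 rad/s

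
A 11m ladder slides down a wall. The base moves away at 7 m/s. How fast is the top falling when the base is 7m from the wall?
49√2/12 ≈ 5.775 m/s

x² + y² = 11²
2x·dx/dt + 2y·dy/dt = 0
dy/dt = -x/y · dx/dt = -7/(6√2) · 7 = -49√2/12 m/s
The top is descending at 49√2/12 ≈ 5.775 m/s.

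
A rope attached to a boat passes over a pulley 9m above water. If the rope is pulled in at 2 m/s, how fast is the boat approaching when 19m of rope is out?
19√70/70 ≈ 2.271 m/s

rope² = x² + 9²
x = √(19² - 9²) = 2√70
dx/dt = (rope/x) · d(rope)/dt = (19/(2√70)) · (-2) = -19√70/70 m/s
The boat approaches at 19√70/70 ≈ 2.271 m/s.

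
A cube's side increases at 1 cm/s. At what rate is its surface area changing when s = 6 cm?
72 cm²/s

A = 6s²
dA/dt = 12s · ds/dt = 12·6·1 = 72 cm²/s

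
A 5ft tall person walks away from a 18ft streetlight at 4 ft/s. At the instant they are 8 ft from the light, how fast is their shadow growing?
20/13 ft/s

By similar triangles: 18/(x+s) = 5/s
Solving: s = 5x/13
ds/dt = 5/13 · dx/dt = 5/13 · 4 = 20/13 ft/s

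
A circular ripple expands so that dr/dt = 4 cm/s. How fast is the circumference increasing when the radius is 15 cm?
8π cm/s

C = 2πr
dC/dt = 2π · dr/dt = 2π · 4 = 8π cm/s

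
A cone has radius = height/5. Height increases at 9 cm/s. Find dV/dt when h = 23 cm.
4761π/25 cm³/s

V = (1/3)π(h/5)²h = πh³/75
dV/dt = πh²/25 · 9
At h = 23: dV/dt = 4761π/25 cm³/s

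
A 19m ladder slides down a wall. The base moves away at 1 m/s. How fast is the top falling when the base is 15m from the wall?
15√34/68 ≈ 1.286 m/s

x² + y² = 19²
2x·dx/dt + 2y·dy/dt = 0
dy/dt = -x/y · dx/dt = -15/(2√34) · 1 = -15√34/68 m/s
The top is descending at 15√34/68 ≈ 1.286 m/s.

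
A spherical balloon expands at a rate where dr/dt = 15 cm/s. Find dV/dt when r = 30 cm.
54000π cm³/s

V = (4/3)πr³
dV/dt = dV/dr · dr/dt = 4πr² · 15
At r = 30: dV/dt = 54000π cm³/s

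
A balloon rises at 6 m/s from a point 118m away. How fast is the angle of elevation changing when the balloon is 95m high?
0.030851 rad/s

tan(θ) = y/118
sec²(θ) · dθ/dt = (1/118) · dy/dt
dθ/dt = cos²(θ)/118 · 6 = 118/(118² + 95²) · 6
dθ/dt = 0.030851 rad/s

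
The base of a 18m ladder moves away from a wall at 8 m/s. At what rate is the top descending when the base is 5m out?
40√299/299 ≈ 2.313 m/s

x² + y² = 18²
2x·dx/dt + 2y·dy/dt = 0
dy/dt = -x/y · dx/dt = -5/√299 · 8 = -40√299/299 m/s
The top is descending at 40√299/299 ≈ 2.313 m/s.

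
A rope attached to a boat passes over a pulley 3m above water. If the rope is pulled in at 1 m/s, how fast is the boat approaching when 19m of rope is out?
19√22/88 ≈ 1.013 m/s

rope² = x² + 3²
x = √(19² - 3²) = 4√22
dx/dt = (rope/x) · d(rope)/dt = (19/(4√22)) · (-1) = -19√22/88 m/s
The boat approaches at 19√22/88 ≈ 1.013 m/s.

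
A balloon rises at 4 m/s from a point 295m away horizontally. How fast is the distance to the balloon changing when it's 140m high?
112√4265/4265 ≈ 1.715 m/s

z² = 295² + y²
z = √(295² + 140²) = 5√4265
dz/dt = y/z · dy/dt = 140/(5√4265) · 4 = 112√4265/4265 ≈ 1.715 m/s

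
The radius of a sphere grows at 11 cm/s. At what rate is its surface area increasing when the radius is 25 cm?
2200π cm²/s

S = 4πr²
dS/dt = dS/dr · dr/dt = 8πr · 11
At r = 25: dS/dt = 2200π cm²/s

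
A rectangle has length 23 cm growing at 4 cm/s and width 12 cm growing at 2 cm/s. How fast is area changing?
94 cm²/s

A = lw
dA/dt = w·dl/dt + l·dw/dt = 12·4 + 23·2 = 94 cm²/s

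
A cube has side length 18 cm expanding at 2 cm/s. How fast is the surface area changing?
432 cm²/s

A = 6s²
dA/dt = 12s · ds/dt = 12·18·2 = 432 cm²/s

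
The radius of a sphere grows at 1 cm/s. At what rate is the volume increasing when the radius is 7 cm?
196π cm³/s

V = (4/3)πr³
dV/dt = dV/dr · dr/dt = 4πr² · 1
At r = 7: dV/dt = 196π cm³/s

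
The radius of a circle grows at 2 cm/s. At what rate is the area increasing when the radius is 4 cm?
16π cm²/s

A = πr²
dA/dt = 2πr · dr/dt = 2π(4)(2) = 16π cm²/s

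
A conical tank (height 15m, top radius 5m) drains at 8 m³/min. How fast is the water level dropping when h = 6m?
2/π ≈ 0.6366 m/min

r/h = 5/15, so r = (1/3)h
V = (1/3)πr²h = (1/3)π((1/3)h)²h = (1/27)πh³
dV/dh = (1/9)πh²
dh/dt = (dV/dt)/(dV/dh) = -8/((1/9)π·6²) = -2/π m/min
The level is dropping at 2/π ≈ 0.6366 m/min.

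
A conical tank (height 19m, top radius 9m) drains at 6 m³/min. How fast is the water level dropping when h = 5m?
722/(675π) ≈ 0.3405 m/min

r/h = 9/19, so r = (9/19)h
V = (1/3)πr²h = (1/3)π((9/19)h)²h = (27/361)πh³
dV/dh = (81/361)πh²
dh/dt = (dV/dt)/(dV/dh) = -6/((81/361)π·5²) = -722/(675π) m/min
The level is dropping at 722/(675π) ≈ 0.3405 m/min.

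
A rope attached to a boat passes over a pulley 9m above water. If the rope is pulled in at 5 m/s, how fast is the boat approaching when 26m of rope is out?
26√595/119 ≈ 5.329 m/s

rope² = x² + 9²
x = √(26² - 9²) = √595
dx/dt = (rope/x) · d(rope)/dt = (26/√595) · (-5) = -26√595/119 m/s
The boat approaches at 26√595/119 ≈ 5.329 m/s.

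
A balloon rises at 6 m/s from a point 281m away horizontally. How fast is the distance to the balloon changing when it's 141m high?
423√98842/49421 ≈ 2.691 m/s

z² = 281² + y²
z = √(281² + 141²) = √98842
dz/dt = y/z · dy/dt = 141/√98842 · 6 = 423√98842/49421 ≈ 2.691 m/s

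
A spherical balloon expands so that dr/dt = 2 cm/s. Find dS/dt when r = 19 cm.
304π cm²/s

S = 4πr²
dS/dt = dS/dr · dr/dt = 8πr · 2
At r = 19: dS/dt = 304π cm²/s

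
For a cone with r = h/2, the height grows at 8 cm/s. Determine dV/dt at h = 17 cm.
578π cm³/s

V = (1/3)π(h/2)²h = πh³/12
dV/dt = πh²/4 · 8
At h = 17: dV/dt = 578π cm³/s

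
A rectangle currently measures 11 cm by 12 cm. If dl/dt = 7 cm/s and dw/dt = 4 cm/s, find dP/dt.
22 cm/s

P = 2(l + w)
dP/dt = 2(dl/dt + dw/dt) = 2(7 + 4) = 22 cm/s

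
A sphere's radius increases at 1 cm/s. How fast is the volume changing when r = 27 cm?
2916π cm³/s

V = (4/3)πr³
dV/dt = dV/dr · dr/dt = 4πr² · 1
At r = 27: dV/dt = 2916π cm³/s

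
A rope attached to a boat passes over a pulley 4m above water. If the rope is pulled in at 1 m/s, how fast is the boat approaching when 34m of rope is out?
17√285/285 ≈ 1.007 m/s

rope² = x² + 4²
x = √(34² - 4²) = 2√285
dx/dt = (rope/x) · d(rope)/dt = (34/(2√285)) · (-1) = -17√285/285 m/s
The boat approaches at 17√285/285 ≈ 1.007 m/s.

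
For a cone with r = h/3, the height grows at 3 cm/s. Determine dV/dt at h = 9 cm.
27π cm³/s

V = (1/3)π(h/3)²h = πh³/27
dV/dt = πh²/9 · 3
At h = 9: dV/dt = 27π cm³/s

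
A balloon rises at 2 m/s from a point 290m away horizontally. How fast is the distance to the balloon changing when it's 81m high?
162√90661/90661 ≈ 0.538 m/s

z² = 290² + y²
z = √(290² + 81²) = √90661
dz/dt = y/z · dy/dt = 81/√90661 · 2 = 162√90661/90661 ≈ 0.538 m/s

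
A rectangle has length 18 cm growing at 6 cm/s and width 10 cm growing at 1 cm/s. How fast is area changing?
78 cm²/s

A = lw
dA/dt = w·dl/dt + l·dw/dt = 10·6 + 18·1 = 78 cm²/s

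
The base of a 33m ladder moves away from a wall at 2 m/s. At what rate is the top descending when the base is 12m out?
8√105/105 ≈ 0.7807 m/s

x² + y² = 33²
2x·dx/dt + 2y·dy/dt = 0
dy/dt = -x/y · dx/dt = -12/(3√105) · 2 = -8√105/105 m/s
The top is descending at 8√105/105 ≈ 0.7807 m/s.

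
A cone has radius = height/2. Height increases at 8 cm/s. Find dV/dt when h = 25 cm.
1250π cm³/s

V = (1/3)π(h/2)²h = πh³/12
dV/dt = πh²/4 · 8
At h = 25: dV/dt = 1250π cm³/s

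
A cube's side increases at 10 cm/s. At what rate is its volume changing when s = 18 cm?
9720 cm³/s

V = s³
dV/dt = 3s² · ds/dt = 3·18²·10 = 9720 cm³/s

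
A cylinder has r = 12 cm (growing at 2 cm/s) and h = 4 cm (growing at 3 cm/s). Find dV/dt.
624π cm³/s

V = πr²h
dV/dt = 2πrh·dr/dt + πr²·dh/dt
= 2π(12)(4)(2) + π(12)²(3)
= 624π cm³/s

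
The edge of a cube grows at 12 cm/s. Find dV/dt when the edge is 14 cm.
7056 cm³/s

V = s³
dV/dt = 3s² · ds/dt = 3·14²·12 = 7056 cm³/s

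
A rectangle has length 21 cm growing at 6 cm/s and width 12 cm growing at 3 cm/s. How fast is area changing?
135 cm²/s

A = lw
dA/dt = w·dl/dt + l·dw/dt = 12·6 + 21·3 = 135 cm²/s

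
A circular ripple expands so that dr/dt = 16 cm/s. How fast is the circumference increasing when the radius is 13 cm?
32π cm/s

C = 2πr
dC/dt = 2π · dr/dt = 2π · 16 = 32π cm/s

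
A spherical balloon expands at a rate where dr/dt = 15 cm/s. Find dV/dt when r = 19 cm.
21660π cm³/s

V = (4/3)πr³
dV/dt = dV/dr · dr/dt = 4πr² · 15
At r = 19: dV/dt = 21660π cm³/s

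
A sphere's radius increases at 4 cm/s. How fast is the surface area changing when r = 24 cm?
768π cm²/s

S = 4πr²
dS/dt = dS/dr · dr/dt = 8πr · 4
At r = 24: dS/dt = 768π cm²/s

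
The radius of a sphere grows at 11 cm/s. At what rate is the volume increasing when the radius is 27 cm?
32076π cm³/s

V = (4/3)πr³
dV/dt = dV/dr · dr/dt = 4πr² · 11
At r = 27: dV/dt = 32076π cm³/s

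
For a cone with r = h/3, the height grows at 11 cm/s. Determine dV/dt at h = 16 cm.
2816π/9 cm³/s

V = (1/3)π(h/3)²h = πh³/27
dV/dt = πh²/9 · 11
At h = 16: dV/dt = 2816π/9 cm³/s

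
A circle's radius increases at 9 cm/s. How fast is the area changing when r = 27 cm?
486π cm²/s

A = πr²
dA/dt = 2πr · dr/dt = 2π(27)(9) = 486π cm²/s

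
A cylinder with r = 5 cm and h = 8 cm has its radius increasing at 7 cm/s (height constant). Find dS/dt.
252π cm²/s

S = 2πrh + 2πr² (lateral + bases)
dS/dt = (2πh + 4πr)·dr/dt = (2π·8 + 4π·5)·7
= 252π cm²/s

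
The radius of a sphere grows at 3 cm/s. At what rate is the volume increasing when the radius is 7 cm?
588π cm³/s

V = (4/3)πr³
dV/dt = dV/dr · dr/dt = 4πr² · 3
At r = 7: dV/dt = 588π cm³/s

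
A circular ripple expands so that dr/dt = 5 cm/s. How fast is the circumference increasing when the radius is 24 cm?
10π cm/s

C = 2πr
dC/dt = 2π · dr/dt = 2π · 5 = 10π cm/s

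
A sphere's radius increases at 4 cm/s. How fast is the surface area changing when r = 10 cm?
320π cm²/s

S = 4πr²
dS/dt = dS/dr · dr/dt = 8πr · 4
At r = 10: dS/dt = 320π cm²/s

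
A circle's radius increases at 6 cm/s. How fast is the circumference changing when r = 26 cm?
12π cm/s

C = 2πr
dC/dt = 2π · dr/dt = 2π · 6 = 12π cm/s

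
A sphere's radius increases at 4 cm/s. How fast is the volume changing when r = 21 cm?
7056π cm³/s

V = (4/3)πr³
dV/dt = dV/dr · dr/dt = 4πr² · 4
At r = 21: dV/dt = 7056π cm³/s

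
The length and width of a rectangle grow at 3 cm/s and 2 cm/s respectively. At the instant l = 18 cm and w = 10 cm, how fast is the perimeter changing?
10 cm/s

P = 2(l + w)
dP/dt = 2(dl/dt + dw/dt) = 2(3 + 2) = 10 cm/s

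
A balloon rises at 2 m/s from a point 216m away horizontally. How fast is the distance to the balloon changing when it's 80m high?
20√829/829 ≈ 0.6946 m/s

z² = 216² + y²
z = √(216² + 80²) = 8√829
dz/dt = y/z · dy/dt = 80/(8√829) · 2 = 20√829/829 ≈ 0.6946 m/s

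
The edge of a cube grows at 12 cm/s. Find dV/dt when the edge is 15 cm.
8100 cm³/s

V = s³
dV/dt = 3s² · ds/dt = 3·15²·12 = 8100 cm³/s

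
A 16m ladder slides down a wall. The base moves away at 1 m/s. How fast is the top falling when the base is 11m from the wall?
11√15/45 ≈ 0.9467 m/s

x² + y² = 16²
2x·dx/dt + 2y·dy/dt = 0
dy/dt = -x/y · dx/dt = -11/(3√15) · 1 = -11√15/45 m/s
The top is descending at 11√15/45 ≈ 0.9467 m/s.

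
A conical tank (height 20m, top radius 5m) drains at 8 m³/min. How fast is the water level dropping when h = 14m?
32/(49π) ≈ 0.2079 m/min

r/h = 5/20, so r = (1/4)h
V = (1/3)πr²h = (1/3)π((1/4)h)²h = (1/48)πh³
dV/dh = (1/16)πh²
dh/dt = (dV/dt)/(dV/dh) = -8/((1/16)π·14²) = -32/(49π) m/min
The level is dropping at 32/(49π) ≈ 0.2079 m/min.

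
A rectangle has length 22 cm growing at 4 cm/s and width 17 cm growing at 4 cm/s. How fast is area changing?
156 cm²/s

A = lw
dA/dt = w·dl/dt + l·dw/dt = 17·4 + 22·4 = 156 cm²/s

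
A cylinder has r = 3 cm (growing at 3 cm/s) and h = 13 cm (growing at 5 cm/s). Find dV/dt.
279π cm³/s

V = πr²h
dV/dt = 2πrh·dr/dt + πr²·dh/dt
= 2π(3)(13)(3) + π(3)²(5)
= 279π cm³/s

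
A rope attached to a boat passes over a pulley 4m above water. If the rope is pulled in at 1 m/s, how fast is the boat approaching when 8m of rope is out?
2√3/3 ≈ 1.155 m/s

rope² = x² + 4²
x = √(8² - 4²) = 4√3
dx/dt = (rope/x) · d(rope)/dt = (8/(4√3)) · (-1) = -2√3/3 m/s
The boat approaches at 2√3/3 ≈ 1.155 m/s.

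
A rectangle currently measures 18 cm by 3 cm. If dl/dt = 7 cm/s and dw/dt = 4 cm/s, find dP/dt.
22 cm/s

P = 2(l + w)
dP/dt = 2(dl/dt + dw/dt) = 2(7 + 4) = 22 cm/s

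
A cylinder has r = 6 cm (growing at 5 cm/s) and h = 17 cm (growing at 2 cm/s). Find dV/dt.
1092π cm³/s

V = πr²h
dV/dt = 2πrh·dr/dt + πr²·dh/dt
= 2π(6)(17)(5) + π(6)²(2)
= 1092π cm³/s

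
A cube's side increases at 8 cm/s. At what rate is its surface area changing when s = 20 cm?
1920 cm²/s

A = 6s²
dA/dt = 12s · ds/dt = 12·20·8 = 1920 cm²/s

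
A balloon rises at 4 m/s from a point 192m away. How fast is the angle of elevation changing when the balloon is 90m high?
0.01708 rad/s

tan(θ) = y/192
sec²(θ) · dθ/dt = (1/192) · dy/dt
dθ/dt = cos²(θ)/192 · 4 = 192/(192² + 90²) · 4
dθ/dt = 0.01708 rad/s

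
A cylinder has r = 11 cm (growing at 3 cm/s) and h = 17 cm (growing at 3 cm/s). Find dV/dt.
1485π cm³/s

V = πr²h
dV/dt = 2πrh·dr/dt + πr²·dh/dt
= 2π(11)(17)(3) + π(11)²(3)
= 1485π cm³/s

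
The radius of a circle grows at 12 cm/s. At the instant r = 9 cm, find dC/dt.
24π cm/s

C = 2πr
dC/dt = 2π · dr/dt = 2π · 12 = 24π cm/s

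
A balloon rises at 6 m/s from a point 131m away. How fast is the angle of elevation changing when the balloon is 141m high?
0.021219 rad/s

tan(θ) = y/131
sec²(θ) · dθ/dt = (1/131) · dy/dt
dθ/dt = cos²(θ)/131 · 6 = 131/(131² + 141²) · 6
dθ/dt = 0.021219 rad/s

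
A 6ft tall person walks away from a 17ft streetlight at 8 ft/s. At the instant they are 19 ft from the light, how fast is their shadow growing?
48/11 ft/s

By similar triangles: 17/(x+s) = 6/s
Solving: s = 6x/11
ds/dt = 6/11 · dx/dt = 6/11 · 8 = 48/11 ft/s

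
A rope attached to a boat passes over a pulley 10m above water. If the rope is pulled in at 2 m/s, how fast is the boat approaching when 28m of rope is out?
28√19/57 ≈ 2.141 m/s

rope² = x² + 10²
x = √(28² - 10²) = 6√19
dx/dt = (rope/x) · d(rope)/dt = (28/(6√19)) · (-2) = -28√19/57 m/s
The boat approaches at 28√19/57 ≈ 2.141 m/s.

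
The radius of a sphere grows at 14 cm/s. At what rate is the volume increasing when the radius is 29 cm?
47096π cm³/s

V = (4/3)πr³
dV/dt = dV/dr · dr/dt = 4πr² · 14
At r = 29: dV/dt = 47096π cm³/s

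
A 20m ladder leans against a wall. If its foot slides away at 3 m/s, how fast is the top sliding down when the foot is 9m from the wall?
27√319/319 ≈ 1.512 m/s

x² + y² = 20²
2x·dx/dt + 2y·dy/dt = 0
dy/dt = -x/y · dx/dt = -9/√319 · 3 = -27√319/319 m/s
The top is descending at 27√319/319 ≈ 1.512 m/s.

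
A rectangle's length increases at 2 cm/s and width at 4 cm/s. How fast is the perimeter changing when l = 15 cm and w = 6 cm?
12 cm/s

P = 2(l + w)
dP/dt = 2(dl/dt + dw/dt) = 2(2 + 4) = 12 cm/s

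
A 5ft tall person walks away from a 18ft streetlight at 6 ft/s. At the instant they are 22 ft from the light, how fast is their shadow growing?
30/13 ft/s

By similar triangles: 18/(x+s) = 5/s
Solving: s = 5x/13
ds/dt = 5/13 · dx/dt = 5/13 · 6 = 30/13 ft/s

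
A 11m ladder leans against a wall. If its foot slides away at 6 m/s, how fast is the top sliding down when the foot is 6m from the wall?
36√85/85 ≈ 3.905 m/s

x² + y² = 11²
2x·dx/dt + 2y·dy/dt = 0
dy/dt = -x/y · dx/dt = -6/√85 · 6 = -36√85/85 m/s
The top is descending at 36√85/85 ≈ 3.905 m/s.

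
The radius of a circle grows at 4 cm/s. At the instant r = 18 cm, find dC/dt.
8π cm/s

C = 2πr
dC/dt = 2π · dr/dt = 2π · 4 = 8π cm/s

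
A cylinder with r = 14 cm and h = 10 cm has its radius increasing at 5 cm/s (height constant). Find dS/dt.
380π cm²/s

S = 2πrh + 2πr² (lateral + bases)
dS/dt = (2πh + 4πr)·dr/dt = (2π·10 + 4π·14)·5
= 380π cm²/s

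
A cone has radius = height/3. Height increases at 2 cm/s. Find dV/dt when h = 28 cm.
1568π/9 cm³/s

V = (1/3)π(h/3)²h = πh³/27
dV/dt = πh²/9 · 2
At h = 28: dV/dt = 1568π/9 cm³/s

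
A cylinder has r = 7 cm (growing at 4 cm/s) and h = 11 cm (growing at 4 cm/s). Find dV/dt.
812π cm³/s

V = πr²h
dV/dt = 2πrh·dr/dt + πr²·dh/dt
= 2π(7)(11)(4) + π(7)²(4)
= 812π cm³/s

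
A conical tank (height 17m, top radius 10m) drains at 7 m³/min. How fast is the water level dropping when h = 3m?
2023/(900π) ≈ 0.7155 m/min

r/h = 10/17, so r = (10/17)h
V = (1/3)πr²h = (1/3)π((10/17)h)²h = (100/867)πh³
dV/dh = (100/289)πh²
dh/dt = (dV/dt)/(dV/dh) = -7/((100/289)π·3²) = -2023/(900π) m/min
The level is dropping at 2023/(900π) ≈ 0.7155 m/min.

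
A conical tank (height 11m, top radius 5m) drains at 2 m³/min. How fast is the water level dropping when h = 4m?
121/(200π) ≈ 0.1926 m/min

r/h = 5/11, so r = (5/11)h
V = (1/3)πr²h = (1/3)π((5/11)h)²h = (25/363)πh³
dV/dh = (25/121)πh²
dh/dt = (dV/dt)/(dV/dh) = -2/((25/121)π·4²) = -121/(200π) m/min
The level is dropping at 121/(200π) ≈ 0.1926 m/min.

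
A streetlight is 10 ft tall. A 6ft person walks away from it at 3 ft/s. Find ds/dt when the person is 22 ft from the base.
9/2 ft/s

By similar triangles: 10/(x+s) = 6/s
Solving: s = 6x/4
ds/dt = 6/4 · dx/dt = 3/2 · 3 = 9/2 ft/s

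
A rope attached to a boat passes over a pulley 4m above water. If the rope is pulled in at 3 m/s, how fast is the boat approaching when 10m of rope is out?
5√21/7 ≈ 3.273 m/s

rope² = x² + 4²
x = √(10² - 4²) = 2√21
dx/dt = (rope/x) · d(rope)/dt = (10/(2√21)) · (-3) = -5√21/7 m/s
The boat approaches at 5√21/7 ≈ 3.273 m/s.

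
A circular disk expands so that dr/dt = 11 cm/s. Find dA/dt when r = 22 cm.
484π cm²/s

A = πr²
dA/dt = 2πr · dr/dt = 2π(22)(11) = 484π cm²/s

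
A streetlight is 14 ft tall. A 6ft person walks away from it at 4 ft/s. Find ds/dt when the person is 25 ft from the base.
3 ft/s

By similar triangles: 14/(x+s) = 6/s
Solving: s = 6x/8
ds/dt = 6/8 · dx/dt = 3/4 · 4 = 3 ft/s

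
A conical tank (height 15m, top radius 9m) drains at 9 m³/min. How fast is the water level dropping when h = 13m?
25/(169π) ≈ 0.04709 m/min

r/h = 9/15, so r = (3/5)h
V = (1/3)πr²h = (1/3)π((3/5)h)²h = (3/25)πh³
dV/dh = (9/25)πh²
dh/dt = (dV/dt)/(dV/dh) = -9/((9/25)π·13²) = -25/(169π) m/min
The level is dropping at 25/(169π) ≈ 0.04709 m/min.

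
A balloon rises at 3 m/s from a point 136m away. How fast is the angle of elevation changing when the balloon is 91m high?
0.015237 rad/s

tan(θ) = y/136
sec²(θ) · dθ/dt = (1/136) · dy/dt
dθ/dt = cos²(θ)/136 · 3 = 136/(136² + 91²) · 3
dθ/dt = 0.015237 rad/s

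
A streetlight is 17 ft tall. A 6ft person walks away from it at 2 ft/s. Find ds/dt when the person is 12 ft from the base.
12/11 ft/s

By similar triangles: 17/(x+s) = 6/s
Solving: s = 6x/11
ds/dt = 6/11 · dx/dt = 6/11 · 2 = 12/11 ft/s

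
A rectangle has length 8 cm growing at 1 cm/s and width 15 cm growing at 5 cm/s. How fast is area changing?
55 cm²/s

A = lw
dA/dt = w·dl/dt + l·dw/dt = 15·1 + 8·5 = 55 cm²/s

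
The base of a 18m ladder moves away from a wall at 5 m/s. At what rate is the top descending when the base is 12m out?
2√5 ≈ 4.472 m/s

x² + y² = 18²
2x·dx/dt + 2y·dy/dt = 0
dy/dt = -x/y · dx/dt = -12/(6√5) · 5 = -2√5 m/s
The top is descending at 2√5 ≈ 4.472 m/s.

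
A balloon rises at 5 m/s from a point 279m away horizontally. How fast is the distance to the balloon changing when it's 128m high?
128√3769/3769 ≈ 2.085 m/s

z² = 279² + y²
z = √(279² + 128²) = 5√3769
dz/dt = y/z · dy/dt = 128/(5√3769) · 5 = 128√3769/3769 ≈ 2.085 m/s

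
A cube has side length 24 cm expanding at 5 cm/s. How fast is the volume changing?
8640 cm³/s

V = s³
dV/dt = 3s² · ds/dt = 3·24²·5 = 8640 cm³/s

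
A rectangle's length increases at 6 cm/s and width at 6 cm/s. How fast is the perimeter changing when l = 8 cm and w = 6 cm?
24 cm/s

P = 2(l + w)
dP/dt = 2(dl/dt + dw/dt) = 2(6 + 6) = 24 cm/s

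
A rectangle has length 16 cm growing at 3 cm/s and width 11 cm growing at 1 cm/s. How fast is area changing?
49 cm²/s

A = lw
dA/dt = w·dl/dt + l·dw/dt = 11·3 + 16·1 = 49 cm²/s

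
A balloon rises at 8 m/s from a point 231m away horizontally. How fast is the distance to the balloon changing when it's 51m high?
68√6218/3109 ≈ 1.725 m/s

z² = 231² + y²
z = √(231² + 51²) = 3√6218
dz/dt = y/z · dy/dt = 51/(3√6218) · 8 = 68√6218/3109 ≈ 1.725 m/s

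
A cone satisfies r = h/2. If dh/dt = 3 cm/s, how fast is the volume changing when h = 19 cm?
1083π/4 cm³/s

V = (1/3)π(h/2)²h = πh³/12
dV/dt = πh²/4 · 3
At h = 19: dV/dt = 1083π/4 cm³/s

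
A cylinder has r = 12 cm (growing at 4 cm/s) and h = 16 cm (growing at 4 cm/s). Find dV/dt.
2112π cm³/s

V = πr²h
dV/dt = 2πrh·dr/dt + πr²·dh/dt
= 2π(12)(16)(4) + π(12)²(4)
= 2112π cm³/s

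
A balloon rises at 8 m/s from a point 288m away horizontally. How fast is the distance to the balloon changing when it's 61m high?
488√86665/86665 ≈ 1.658 m/s

z² = 288² + y²
z = √(288² + 61²) = √86665
dz/dt = y/z · dy/dt = 61/√86665 · 8 = 488√86665/86665 ≈ 1.658 m/s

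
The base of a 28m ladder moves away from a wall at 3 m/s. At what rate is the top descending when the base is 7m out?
√15/5 ≈ 0.7746 m/s

x² + y² = 28²
2x·dx/dt + 2y·dy/dt = 0
dy/dt = -x/y · dx/dt = -7/(7√15) · 3 = -√15/5 m/s
The top is descending at √15/5 ≈ 0.7746 m/s.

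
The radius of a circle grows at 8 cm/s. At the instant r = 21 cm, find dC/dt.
16π cm/s

C = 2πr
dC/dt = 2π · dr/dt = 2π · 8 = 16π cm/s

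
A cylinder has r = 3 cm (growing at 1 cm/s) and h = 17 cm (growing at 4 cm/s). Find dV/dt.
138π cm³/s

V = πr²h
dV/dt = 2πrh·dr/dt + πr²·dh/dt
= 2π(3)(17)(1) + π(3)²(4)
= 138π cm³/s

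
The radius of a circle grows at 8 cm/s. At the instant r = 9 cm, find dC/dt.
16π cm/s

C = 2πr
dC/dt = 2π · dr/dt = 2π · 8 = 16π cm/s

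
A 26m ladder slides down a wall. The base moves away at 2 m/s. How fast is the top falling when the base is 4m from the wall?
4√165/165 ≈ 0.3114 m/s

x² + y² = 26²
2x·dx/dt + 2y·dy/dt = 0
dy/dt = -x/y · dx/dt = -4/(2√165) · 2 = -4√165/165 m/s
The top is descending at 4√165/165 ≈ 0.3114 m/s.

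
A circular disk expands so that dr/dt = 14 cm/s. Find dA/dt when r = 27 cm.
756π cm²/s

A = πr²
dA/dt = 2πr · dr/dt = 2π(27)(14) = 756π cm²/s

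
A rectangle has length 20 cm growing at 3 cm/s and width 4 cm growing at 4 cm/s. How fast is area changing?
92 cm²/s

A = lw
dA/dt = w·dl/dt + l·dw/dt = 4·3 + 20·4 = 92 cm²/s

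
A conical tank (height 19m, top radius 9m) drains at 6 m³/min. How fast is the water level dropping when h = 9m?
722/(2187π) ≈ 0.1051 m/min

r/h = 9/19, so r = (9/19)h
V = (1/3)πr²h = (1/3)π((9/19)h)²h = (27/361)πh³
dV/dh = (81/361)πh²
dh/dt = (dV/dt)/(dV/dh) = -6/((81/361)π·9²) = -722/(2187π) m/min
The level is dropping at 722/(2187π) ≈ 0.1051 m/min.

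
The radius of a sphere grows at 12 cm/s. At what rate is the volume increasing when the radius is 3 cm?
432π cm³/s

V = (4/3)πr³
dV/dt = dV/dr · dr/dt = 4πr² · 12
At r = 3: dV/dt = 432π cm³/s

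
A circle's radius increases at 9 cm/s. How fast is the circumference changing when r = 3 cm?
18π cm/s

C = 2πr
dC/dt = 2π · dr/dt = 2π · 9 = 18π cm/s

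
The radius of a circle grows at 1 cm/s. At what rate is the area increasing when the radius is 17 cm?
34π cm²/s

A = πr²
dA/dt = 2πr · dr/dt = 2π(17)(1) = 34π cm²/s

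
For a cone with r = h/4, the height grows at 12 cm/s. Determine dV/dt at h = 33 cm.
3267π/4 cm³/s

V = (1/3)π(h/4)²h = πh³/48
dV/dt = πh²/16 · 12
At h = 33: dV/dt = 3267π/4 cm³/s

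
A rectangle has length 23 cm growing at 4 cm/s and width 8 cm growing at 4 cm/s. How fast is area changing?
124 cm²/s

A = lw
dA/dt = w·dl/dt + l·dw/dt = 8·4 + 23·4 = 124 cm²/s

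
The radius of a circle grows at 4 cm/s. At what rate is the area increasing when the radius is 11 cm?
88π cm²/s

A = πr²
dA/dt = 2πr · dr/dt = 2π(11)(4) = 88π cm²/s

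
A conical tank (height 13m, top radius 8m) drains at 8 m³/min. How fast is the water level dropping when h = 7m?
169/(392π) ≈ 0.1372 m/min

r/h = 8/13, so r = (8/13)h
V = (1/3)πr²h = (1/3)π((8/13)h)²h = (64/507)πh³
dV/dh = (64/169)πh²
dh/dt = (dV/dt)/(dV/dh) = -8/((64/169)π·7²) = -169/(392π) m/min
The level is dropping at 169/(392π) ≈ 0.1372 m/min.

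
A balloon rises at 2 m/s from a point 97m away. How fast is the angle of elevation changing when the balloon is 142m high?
0.00656 rad/s

tan(θ) = y/97
sec²(θ) · dθ/dt = (1/97) · dy/dt
dθ/dt = cos²(θ)/97 · 2 = 97/(97² + 142²) · 2
dθ/dt = 0.00656 rad/s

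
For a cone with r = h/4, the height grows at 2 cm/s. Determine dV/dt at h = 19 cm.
361π/8 cm³/s

V = (1/3)π(h/4)²h = πh³/48
dV/dt = πh²/16 · 2
At h = 19: dV/dt = 361π/8 cm³/s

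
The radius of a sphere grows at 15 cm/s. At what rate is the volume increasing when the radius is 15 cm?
13500π cm³/s

V = (4/3)πr³
dV/dt = dV/dr · dr/dt = 4πr² · 15
At r = 15: dV/dt = 13500π cm³/s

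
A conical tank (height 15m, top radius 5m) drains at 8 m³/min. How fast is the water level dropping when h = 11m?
72/(121π) ≈ 0.1894 m/min

r/h = 5/15, so r = (1/3)h
V = (1/3)πr²h = (1/3)π((1/3)h)²h = (1/27)πh³
dV/dh = (1/9)πh²
dh/dt = (dV/dt)/(dV/dh) = -8/((1/9)π·11²) = -72/(121π) m/min
The level is dropping at 72/(121π) ≈ 0.1894 m/min.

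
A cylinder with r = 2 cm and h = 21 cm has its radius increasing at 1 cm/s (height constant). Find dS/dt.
50π cm²/s

S = 2πrh + 2πr² (lateral + bases)
dS/dt = (2πh + 4πr)·dr/dt = (2π·21 + 4π·2)·1
= 50π cm²/s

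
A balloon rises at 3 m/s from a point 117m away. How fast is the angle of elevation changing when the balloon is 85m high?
0.016783 rad/s

tan(θ) = y/117
sec²(θ) · dθ/dt = (1/117) · dy/dt
dθ/dt = cos²(θ)/117 · 3 = 117/(117² + 85²) · 3
dθ/dt = 0.016783 rad/s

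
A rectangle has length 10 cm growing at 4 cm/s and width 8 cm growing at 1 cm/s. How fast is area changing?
42 cm²/s

A = lw
dA/dt = w·dl/dt + l·dw/dt = 8·4 + 10·1 = 42 cm²/s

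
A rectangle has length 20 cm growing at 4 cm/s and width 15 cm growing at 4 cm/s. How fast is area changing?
140 cm²/s

A = lw
dA/dt = w·dl/dt + l·dw/dt = 15·4 + 20·4 = 140 cm²/s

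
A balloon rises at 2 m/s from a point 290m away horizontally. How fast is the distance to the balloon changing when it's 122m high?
61√24746/12373 ≈ 0.7755 m/s

z² = 290² + y²
z = √(290² + 122²) = 2√24746
dz/dt = y/z · dy/dt = 122/(2√24746) · 2 = 61√24746/12373 ≈ 0.7755 m/s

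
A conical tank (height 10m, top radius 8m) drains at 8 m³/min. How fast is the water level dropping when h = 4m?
25/(32π) ≈ 0.2487 m/min

r/h = 8/10, so r = (4/5)h
V = (1/3)πr²h = (1/3)π((4/5)h)²h = (16/75)πh³
dV/dh = (16/25)πh²
dh/dt = (dV/dt)/(dV/dh) = -8/((16/25)π·4²) = -25/(32π) m/min
The level is dropping at 25/(32π) ≈ 0.2487 m/min.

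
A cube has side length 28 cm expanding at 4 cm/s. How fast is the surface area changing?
1344 cm²/s

A = 6s²
dA/dt = 12s · ds/dt = 12·28·4 = 1344 cm²/s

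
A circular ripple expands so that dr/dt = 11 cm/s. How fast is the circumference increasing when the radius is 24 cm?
22π cm/s

C = 2πr
dC/dt = 2π · dr/dt = 2π · 11 = 22π cm/s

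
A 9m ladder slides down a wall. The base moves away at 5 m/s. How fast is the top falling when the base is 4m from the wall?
4√65/13 ≈ 2.481 m/s

x² + y² = 9²
2x·dx/dt + 2y·dy/dt = 0
dy/dt = -x/y · dx/dt = -4/√65 · 5 = -4√65/13 m/s
The top is descending at 4√65/13 ≈ 2.481 m/s.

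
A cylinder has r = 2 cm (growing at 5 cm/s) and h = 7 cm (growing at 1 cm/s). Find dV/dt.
144π cm³/s

V = πr²h
dV/dt = 2πrh·dr/dt + πr²·dh/dt
= 2π(2)(7)(5) + π(2)²(1)
= 144π cm³/s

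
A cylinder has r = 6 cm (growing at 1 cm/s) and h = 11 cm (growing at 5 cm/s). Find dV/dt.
312π cm³/s

V = πr²h
dV/dt = 2πrh·dr/dt + πr²·dh/dt
= 2π(6)(11)(1) + π(6)²(5)
= 312π cm³/s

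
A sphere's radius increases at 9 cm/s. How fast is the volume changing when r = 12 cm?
5184π cm³/s

V = (4/3)πr³
dV/dt = dV/dr · dr/dt = 4πr² · 9
At r = 12: dV/dt = 5184π cm³/s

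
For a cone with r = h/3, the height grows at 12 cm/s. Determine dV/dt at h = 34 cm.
4624π/3 cm³/s

V = (1/3)π(h/3)²h = πh³/27
dV/dt = πh²/9 · 12
At h = 34: dV/dt = 4624π/3 cm³/s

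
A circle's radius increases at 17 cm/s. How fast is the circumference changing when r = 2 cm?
34π cm/s

C = 2πr
dC/dt = 2π · dr/dt = 2π · 17 = 34π cm/s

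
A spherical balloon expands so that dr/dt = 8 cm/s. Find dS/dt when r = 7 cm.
448π cm²/s

S = 4πr²
dS/dt = dS/dr · dr/dt = 8πr · 8
At r = 7: dS/dt = 448π cm²/s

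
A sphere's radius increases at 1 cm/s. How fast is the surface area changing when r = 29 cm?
232π cm²/s

S = 4πr²
dS/dt = dS/dr · dr/dt = 8πr · 1
At r = 29: dS/dt = 232π cm²/s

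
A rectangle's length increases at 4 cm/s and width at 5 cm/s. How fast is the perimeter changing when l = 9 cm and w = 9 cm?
18 cm/s

P = 2(l + w)
dP/dt = 2(dl/dt + dw/dt) = 2(4 + 5) = 18 cm/s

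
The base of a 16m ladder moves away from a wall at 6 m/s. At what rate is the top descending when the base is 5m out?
10√231/77 ≈ 1.974 m/s

x² + y² = 16²
2x·dx/dt + 2y·dy/dt = 0
dy/dt = -x/y · dx/dt = -5/√231 · 6 = -10√231/77 m/s
The top is descending at 10√231/77 ≈ 1.974 m/s.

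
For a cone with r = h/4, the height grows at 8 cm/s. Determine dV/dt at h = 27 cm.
729π/2 cm³/s

V = (1/3)π(h/4)²h = πh³/48
dV/dt = πh²/16 · 8
At h = 27: dV/dt = 729π/2 cm³/s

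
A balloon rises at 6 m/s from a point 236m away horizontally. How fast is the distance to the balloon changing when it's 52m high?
39√146/365 ≈ 1.291 m/s

z² = 236² + y²
z = √(236² + 52²) = 20√146
dz/dt = y/z · dy/dt = 52/(20√146) · 6 = 39√146/365 ≈ 1.291 m/s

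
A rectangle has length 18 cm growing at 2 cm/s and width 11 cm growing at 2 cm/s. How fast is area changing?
58 cm²/s

A = lw
dA/dt = w·dl/dt + l·dw/dt = 11·2 + 18·2 = 58 cm²/s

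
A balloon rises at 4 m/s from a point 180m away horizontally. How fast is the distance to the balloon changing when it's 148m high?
74√3394/1697 ≈ 2.54 m/s

z² = 180² + y²
z = √(180² + 148²) = 4√3394
dz/dt = y/z · dy/dt = 148/(4√3394) · 4 = 74√3394/1697 ≈ 2.54 m/s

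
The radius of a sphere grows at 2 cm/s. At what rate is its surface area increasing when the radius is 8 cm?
128π cm²/s

S = 4πr²
dS/dt = dS/dr · dr/dt = 8πr · 2
At r = 8: dS/dt = 128π cm²/s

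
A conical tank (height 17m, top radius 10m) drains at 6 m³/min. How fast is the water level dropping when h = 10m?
867/(5000π) ≈ 0.05519 m/min

r/h = 10/17, so r = (10/17)h
V = (1/3)πr²h = (1/3)π((10/17)h)²h = (100/867)πh³
dV/dh = (100/289)πh²
dh/dt = (dV/dt)/(dV/dh) = -6/((100/289)π·10²) = -867/(5000π) m/min
The level is dropping at 867/(5000π) ≈ 0.05519 m/min.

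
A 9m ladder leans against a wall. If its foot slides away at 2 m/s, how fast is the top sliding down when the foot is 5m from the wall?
5√14/14 ≈ 1.336 m/s

x² + y² = 9²
2x·dx/dt + 2y·dy/dt = 0
dy/dt = -x/y · dx/dt = -5/(2√14) · 2 = -5√14/14 m/s
The top is descending at 5√14/14 ≈ 1.336 m/s.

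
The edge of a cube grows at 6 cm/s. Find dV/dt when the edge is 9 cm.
1458 cm³/s

V = s³
dV/dt = 3s² · ds/dt = 3·9²·6 = 1458 cm³/s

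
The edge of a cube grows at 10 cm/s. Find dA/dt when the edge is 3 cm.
360 cm²/s

A = 6s²
dA/dt = 12s · ds/dt = 12·3·10 = 360 cm²/s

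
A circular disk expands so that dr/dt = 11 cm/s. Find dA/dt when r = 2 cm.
44π cm²/s

A = πr²
dA/dt = 2πr · dr/dt = 2π(2)(11) = 44π cm²/s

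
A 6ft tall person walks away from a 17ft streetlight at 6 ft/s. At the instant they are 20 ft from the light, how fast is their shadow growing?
36/11 ft/s

By similar triangles: 17/(x+s) = 6/s
Solving: s = 6x/11
ds/dt = 6/11 · dx/dt = 6/11 · 6 = 36/11 ft/s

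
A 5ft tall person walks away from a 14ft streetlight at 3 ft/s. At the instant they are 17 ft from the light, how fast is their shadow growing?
5/3 ft/s

By similar triangles: 14/(x+s) = 5/s
Solving: s = 5x/9
ds/dt = 5/9 · dx/dt = 5/9 · 3 = 5/3 ft/s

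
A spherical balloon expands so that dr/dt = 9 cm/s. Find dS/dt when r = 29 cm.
2088π cm²/s

S = 4πr²
dS/dt = dS/dr · dr/dt = 8πr · 9
At r = 29: dS/dt = 2088π cm²/s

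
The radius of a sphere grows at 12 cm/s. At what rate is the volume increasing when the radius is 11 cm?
5808π cm³/s

V = (4/3)πr³
dV/dt = dV/dr · dr/dt = 4πr² · 12
At r = 11: dV/dt = 5808π cm³/s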